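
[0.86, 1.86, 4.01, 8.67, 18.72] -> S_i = 0.86*2.16^i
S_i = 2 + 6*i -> [2, 8, 14, 20, 26]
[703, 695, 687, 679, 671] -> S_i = 703 + -8*i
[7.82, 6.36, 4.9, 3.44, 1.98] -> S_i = 7.82 + -1.46*i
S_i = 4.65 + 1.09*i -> [4.65, 5.74, 6.83, 7.92, 9.01]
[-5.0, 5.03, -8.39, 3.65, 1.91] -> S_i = Random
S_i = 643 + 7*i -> [643, 650, 657, 664, 671]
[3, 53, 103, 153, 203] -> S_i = 3 + 50*i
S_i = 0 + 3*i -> [0, 3, 6, 9, 12]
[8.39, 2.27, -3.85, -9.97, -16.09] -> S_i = 8.39 + -6.12*i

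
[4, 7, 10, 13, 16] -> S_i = 4 + 3*i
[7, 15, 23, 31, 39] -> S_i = 7 + 8*i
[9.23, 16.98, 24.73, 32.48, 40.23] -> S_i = 9.23 + 7.75*i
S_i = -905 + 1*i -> [-905, -904, -903, -902, -901]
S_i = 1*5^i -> [1, 5, 25, 125, 625]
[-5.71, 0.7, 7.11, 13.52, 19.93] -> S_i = -5.71 + 6.41*i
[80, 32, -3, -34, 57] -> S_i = Random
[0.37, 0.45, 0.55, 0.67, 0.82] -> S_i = 0.37*1.22^i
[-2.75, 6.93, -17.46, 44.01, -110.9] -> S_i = -2.75*(-2.52)^i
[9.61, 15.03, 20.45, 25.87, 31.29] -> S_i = 9.61 + 5.42*i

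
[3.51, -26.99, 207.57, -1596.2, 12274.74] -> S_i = 3.51*(-7.69)^i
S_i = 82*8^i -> [82, 656, 5248, 41984, 335872]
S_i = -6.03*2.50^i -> [-6.03, -15.08, -37.69, -94.22, -235.55]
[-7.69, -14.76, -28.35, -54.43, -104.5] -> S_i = -7.69*1.92^i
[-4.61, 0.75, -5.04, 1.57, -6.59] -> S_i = Random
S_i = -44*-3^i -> [-44, 132, -396, 1188, -3564]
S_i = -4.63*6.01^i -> [-4.63, -27.83, -167.24, -1005.09, -6040.58]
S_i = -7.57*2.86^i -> [-7.57, -21.65, -61.92, -177.09, -506.48]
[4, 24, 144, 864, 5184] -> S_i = 4*6^i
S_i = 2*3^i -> [2, 6, 18, 54, 162]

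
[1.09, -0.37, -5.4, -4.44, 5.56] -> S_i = Random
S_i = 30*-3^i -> [30, -90, 270, -810, 2430]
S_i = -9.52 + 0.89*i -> [-9.52, -8.63, -7.74, -6.85, -5.96]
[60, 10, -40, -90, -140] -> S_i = 60 + -50*i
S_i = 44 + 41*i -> [44, 85, 126, 167, 208]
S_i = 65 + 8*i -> [65, 73, 81, 89, 97]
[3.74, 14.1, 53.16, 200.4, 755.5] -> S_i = 3.74*3.77^i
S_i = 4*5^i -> [4, 20, 100, 500, 2500]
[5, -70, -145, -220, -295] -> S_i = 5 + -75*i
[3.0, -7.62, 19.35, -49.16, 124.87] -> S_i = 3.00*(-2.54)^i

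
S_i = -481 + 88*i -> [-481, -393, -305, -217, -129]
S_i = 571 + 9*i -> [571, 580, 589, 598, 607]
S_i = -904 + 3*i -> [-904, -901, -898, -895, -892]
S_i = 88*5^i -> [88, 440, 2200, 11000, 55000]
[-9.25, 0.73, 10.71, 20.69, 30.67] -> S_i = -9.25 + 9.98*i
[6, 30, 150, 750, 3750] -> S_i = 6*5^i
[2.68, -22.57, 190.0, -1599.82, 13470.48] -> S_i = 2.68*(-8.42)^i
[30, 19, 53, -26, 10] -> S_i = Random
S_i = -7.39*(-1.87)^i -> [-7.39, 13.82, -25.84, 48.32, -90.37]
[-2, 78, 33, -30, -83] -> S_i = Random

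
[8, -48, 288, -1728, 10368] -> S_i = 8*-6^i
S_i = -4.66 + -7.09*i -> [-4.66, -11.75, -18.84, -25.93, -33.02]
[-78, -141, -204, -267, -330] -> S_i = -78 + -63*i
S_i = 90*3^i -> [90, 270, 810, 2430, 7290]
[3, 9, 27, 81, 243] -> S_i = 3*3^i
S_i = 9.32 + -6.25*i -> [9.32, 3.07, -3.18, -9.43, -15.68]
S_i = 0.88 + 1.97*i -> [0.88, 2.85, 4.82, 6.79, 8.76]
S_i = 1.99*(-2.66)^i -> [1.99, -5.29, 14.08, -37.45, 99.63]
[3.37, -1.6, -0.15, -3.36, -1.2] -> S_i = Random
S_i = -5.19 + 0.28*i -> [-5.19, -4.91, -4.63, -4.35, -4.07]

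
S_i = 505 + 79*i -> [505, 584, 663, 742, 821]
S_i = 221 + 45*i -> [221, 266, 311, 356, 401]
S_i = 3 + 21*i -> [3, 24, 45, 66, 87]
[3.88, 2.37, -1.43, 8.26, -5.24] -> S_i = Random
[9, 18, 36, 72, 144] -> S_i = 9*2^i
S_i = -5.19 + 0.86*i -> [-5.19, -4.33, -3.47, -2.61, -1.75]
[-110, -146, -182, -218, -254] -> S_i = -110 + -36*i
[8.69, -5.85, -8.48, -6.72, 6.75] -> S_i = Random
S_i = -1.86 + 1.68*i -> [-1.86, -0.18, 1.5, 3.18, 4.86]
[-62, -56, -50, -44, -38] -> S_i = -62 + 6*i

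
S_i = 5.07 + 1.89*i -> [5.07, 6.96, 8.85, 10.74, 12.63]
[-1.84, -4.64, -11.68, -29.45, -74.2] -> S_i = -1.84*2.52^i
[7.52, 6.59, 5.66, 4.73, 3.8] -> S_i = 7.52 + -0.93*i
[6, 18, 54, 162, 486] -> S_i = 6*3^i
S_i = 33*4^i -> [33, 132, 528, 2112, 8448]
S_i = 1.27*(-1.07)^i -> [1.27, -1.36, 1.45, -1.56, 1.66]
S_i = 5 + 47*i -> [5, 52, 99, 146, 193]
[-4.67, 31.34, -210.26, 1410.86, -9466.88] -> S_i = -4.67*(-6.71)^i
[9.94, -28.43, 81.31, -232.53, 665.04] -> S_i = 9.94*(-2.86)^i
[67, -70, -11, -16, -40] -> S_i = Random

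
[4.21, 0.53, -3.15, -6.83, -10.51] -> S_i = 4.21 + -3.68*i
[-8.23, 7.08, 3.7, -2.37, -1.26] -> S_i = Random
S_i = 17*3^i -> [17, 51, 153, 459, 1377]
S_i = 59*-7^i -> [59, -413, 2891, -20237, 141659]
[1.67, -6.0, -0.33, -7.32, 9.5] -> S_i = Random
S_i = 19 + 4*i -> [19, 23, 27, 31, 35]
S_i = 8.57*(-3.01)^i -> [8.57, -25.8, 77.65, -233.71, 703.47]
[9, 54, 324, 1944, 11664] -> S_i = 9*6^i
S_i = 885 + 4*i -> [885, 889, 893, 897, 901]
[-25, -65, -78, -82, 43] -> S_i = Random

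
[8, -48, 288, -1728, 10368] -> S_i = 8*-6^i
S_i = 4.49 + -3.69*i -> [4.49, 0.8, -2.89, -6.58, -10.27]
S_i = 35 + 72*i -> [35, 107, 179, 251, 323]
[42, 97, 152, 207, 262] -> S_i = 42 + 55*i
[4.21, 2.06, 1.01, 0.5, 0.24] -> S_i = 4.21*0.49^i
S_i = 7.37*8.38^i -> [7.37, 61.76, 517.55, 4337.1, 36344.91]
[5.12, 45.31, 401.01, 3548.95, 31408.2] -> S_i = 5.12*8.85^i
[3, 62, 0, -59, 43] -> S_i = Random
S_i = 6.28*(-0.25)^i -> [6.28, -1.57, 0.39, -0.1, 0.02]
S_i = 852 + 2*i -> [852, 854, 856, 858, 860]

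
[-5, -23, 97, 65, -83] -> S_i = Random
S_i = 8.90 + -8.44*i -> [8.9, 0.46, -7.98, -16.42, -24.86]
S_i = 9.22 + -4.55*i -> [9.22, 4.67, 0.12, -4.43, -8.98]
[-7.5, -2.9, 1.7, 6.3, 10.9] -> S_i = -7.50 + 4.60*i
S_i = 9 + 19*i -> [9, 28, 47, 66, 85]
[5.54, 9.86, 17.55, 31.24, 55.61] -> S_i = 5.54*1.78^i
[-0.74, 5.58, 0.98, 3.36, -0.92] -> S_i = Random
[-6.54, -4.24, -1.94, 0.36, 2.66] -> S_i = -6.54 + 2.30*i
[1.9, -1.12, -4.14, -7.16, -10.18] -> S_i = 1.90 + -3.02*i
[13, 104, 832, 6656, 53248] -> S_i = 13*8^i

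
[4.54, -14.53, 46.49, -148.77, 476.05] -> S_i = 4.54*(-3.20)^i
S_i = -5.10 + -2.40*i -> [-5.1, -7.5, -9.9, -12.3, -14.7]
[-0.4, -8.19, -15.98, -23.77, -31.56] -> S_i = -0.40 + -7.79*i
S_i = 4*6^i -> [4, 24, 144, 864, 5184]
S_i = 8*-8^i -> [8, -64, 512, -4096, 32768]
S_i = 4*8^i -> [4, 32, 256, 2048, 16384]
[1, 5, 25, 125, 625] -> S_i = 1*5^i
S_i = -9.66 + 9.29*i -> [-9.66, -0.37, 8.92, 18.21, 27.5]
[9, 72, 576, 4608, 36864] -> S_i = 9*8^i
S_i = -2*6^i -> [-2, -12, -72, -432, -2592]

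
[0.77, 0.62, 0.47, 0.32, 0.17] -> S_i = 0.77 + -0.15*i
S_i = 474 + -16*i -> [474, 458, 442, 426, 410]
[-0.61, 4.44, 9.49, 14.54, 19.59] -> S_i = -0.61 + 5.05*i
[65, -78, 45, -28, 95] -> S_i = Random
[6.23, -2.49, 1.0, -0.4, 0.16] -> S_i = 6.23*(-0.40)^i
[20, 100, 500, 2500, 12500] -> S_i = 20*5^i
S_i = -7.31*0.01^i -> [-7.31, -0.07, -0.0, -0.0, -0.0]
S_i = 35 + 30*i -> [35, 65, 95, 125, 155]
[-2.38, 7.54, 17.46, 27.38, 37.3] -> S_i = -2.38 + 9.92*i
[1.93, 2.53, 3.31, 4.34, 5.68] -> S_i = 1.93*1.31^i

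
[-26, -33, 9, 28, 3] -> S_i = Random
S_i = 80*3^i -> [80, 240, 720, 2160, 6480]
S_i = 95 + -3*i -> [95, 92, 89, 86, 83]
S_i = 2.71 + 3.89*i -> [2.71, 6.6, 10.49, 14.38, 18.27]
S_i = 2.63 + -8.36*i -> [2.63, -5.73, -14.09, -22.45, -30.81]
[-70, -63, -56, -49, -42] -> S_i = -70 + 7*i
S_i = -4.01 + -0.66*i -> [-4.01, -4.67, -5.33, -5.99, -6.65]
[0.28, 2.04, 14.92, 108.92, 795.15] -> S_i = 0.28*7.30^i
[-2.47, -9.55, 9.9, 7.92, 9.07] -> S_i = Random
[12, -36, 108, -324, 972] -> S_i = 12*-3^i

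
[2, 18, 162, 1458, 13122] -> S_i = 2*9^i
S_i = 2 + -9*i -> [2, -7, -16, -25, -34]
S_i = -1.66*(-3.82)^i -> [-1.66, 6.34, -24.22, 92.53, -353.48]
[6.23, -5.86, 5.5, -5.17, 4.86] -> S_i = 6.23*(-0.94)^i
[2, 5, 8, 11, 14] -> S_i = 2 + 3*i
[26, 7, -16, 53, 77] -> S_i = Random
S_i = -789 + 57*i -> [-789, -732, -675, -618, -561]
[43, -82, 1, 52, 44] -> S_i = Random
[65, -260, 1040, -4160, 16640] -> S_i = 65*-4^i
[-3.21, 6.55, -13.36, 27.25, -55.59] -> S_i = -3.21*(-2.04)^i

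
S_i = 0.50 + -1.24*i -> [0.5, -0.74, -1.98, -3.22, -4.46]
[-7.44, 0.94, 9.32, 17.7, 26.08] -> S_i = -7.44 + 8.38*i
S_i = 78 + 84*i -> [78, 162, 246, 330, 414]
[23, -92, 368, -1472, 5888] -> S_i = 23*-4^i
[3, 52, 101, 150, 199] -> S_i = 3 + 49*i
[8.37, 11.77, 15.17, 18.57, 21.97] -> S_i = 8.37 + 3.40*i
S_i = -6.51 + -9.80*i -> [-6.51, -16.31, -26.11, -35.91, -45.71]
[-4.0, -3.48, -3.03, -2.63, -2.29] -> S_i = -4.00*0.87^i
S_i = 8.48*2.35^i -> [8.48, 19.93, 46.83, 110.05, 258.62]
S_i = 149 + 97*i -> [149, 246, 343, 440, 537]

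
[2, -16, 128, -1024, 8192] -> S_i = 2*-8^i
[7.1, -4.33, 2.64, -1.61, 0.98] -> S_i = 7.10*(-0.61)^i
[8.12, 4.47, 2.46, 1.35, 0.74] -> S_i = 8.12*0.55^i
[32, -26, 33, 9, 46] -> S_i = Random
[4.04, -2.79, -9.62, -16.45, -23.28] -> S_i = 4.04 + -6.83*i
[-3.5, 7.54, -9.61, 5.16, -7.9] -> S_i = Random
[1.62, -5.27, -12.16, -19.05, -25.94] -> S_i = 1.62 + -6.89*i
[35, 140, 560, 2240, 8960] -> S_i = 35*4^i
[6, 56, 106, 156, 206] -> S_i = 6 + 50*i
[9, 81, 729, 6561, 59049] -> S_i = 9*9^i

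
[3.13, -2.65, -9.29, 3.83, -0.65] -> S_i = Random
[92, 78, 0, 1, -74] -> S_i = Random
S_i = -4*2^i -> [-4, -8, -16, -32, -64]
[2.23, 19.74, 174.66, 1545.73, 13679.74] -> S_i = 2.23*8.85^i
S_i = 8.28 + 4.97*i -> [8.28, 13.25, 18.22, 23.19, 28.16]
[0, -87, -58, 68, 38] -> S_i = Random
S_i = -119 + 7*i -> [-119, -112, -105, -98, -91]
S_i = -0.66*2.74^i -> [-0.66, -1.81, -4.96, -13.58, -37.2]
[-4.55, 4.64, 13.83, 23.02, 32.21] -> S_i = -4.55 + 9.19*i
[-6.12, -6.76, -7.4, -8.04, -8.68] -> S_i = -6.12 + -0.64*i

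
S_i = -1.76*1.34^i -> [-1.76, -2.36, -3.16, -4.23, -5.67]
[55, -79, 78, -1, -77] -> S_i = Random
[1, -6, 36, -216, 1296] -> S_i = 1*-6^i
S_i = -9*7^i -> [-9, -63, -441, -3087, -21609]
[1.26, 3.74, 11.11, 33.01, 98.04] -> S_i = 1.26*2.97^i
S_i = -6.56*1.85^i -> [-6.56, -12.14, -22.45, -41.54, -76.84]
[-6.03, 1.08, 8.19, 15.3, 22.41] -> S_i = -6.03 + 7.11*i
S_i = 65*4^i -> [65, 260, 1040, 4160, 16640]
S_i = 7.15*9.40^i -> [7.15, 67.21, 631.77, 5938.68, 55823.55]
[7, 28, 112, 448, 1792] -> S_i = 7*4^i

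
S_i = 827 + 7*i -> [827, 834, 841, 848, 855]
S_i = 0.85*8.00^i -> [0.85, 6.8, 54.4, 435.2, 3481.6]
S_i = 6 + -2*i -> [6, 4, 2, 0, -2]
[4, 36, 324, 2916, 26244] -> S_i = 4*9^i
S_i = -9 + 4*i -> [-9, -5, -1, 3, 7]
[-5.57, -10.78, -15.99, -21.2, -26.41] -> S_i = -5.57 + -5.21*i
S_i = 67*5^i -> [67, 335, 1675, 8375, 41875]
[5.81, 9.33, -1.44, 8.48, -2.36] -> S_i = Random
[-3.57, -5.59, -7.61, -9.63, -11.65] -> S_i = -3.57 + -2.02*i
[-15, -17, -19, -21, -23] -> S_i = -15 + -2*i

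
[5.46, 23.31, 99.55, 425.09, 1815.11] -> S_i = 5.46*4.27^i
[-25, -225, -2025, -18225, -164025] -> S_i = -25*9^i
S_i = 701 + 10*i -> [701, 711, 721, 731, 741]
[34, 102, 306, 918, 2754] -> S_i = 34*3^i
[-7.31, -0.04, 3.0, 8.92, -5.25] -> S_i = Random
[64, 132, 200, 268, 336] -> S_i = 64 + 68*i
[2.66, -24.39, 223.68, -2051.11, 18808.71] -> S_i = 2.66*(-9.17)^i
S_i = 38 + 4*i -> [38, 42, 46, 50, 54]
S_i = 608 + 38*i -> [608, 646, 684, 722, 760]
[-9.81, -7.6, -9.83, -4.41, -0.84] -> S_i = Random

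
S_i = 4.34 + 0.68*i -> [4.34, 5.02, 5.7, 6.38, 7.06]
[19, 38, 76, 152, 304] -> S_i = 19*2^i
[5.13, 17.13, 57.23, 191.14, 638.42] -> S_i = 5.13*3.34^i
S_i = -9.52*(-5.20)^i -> [-9.52, 49.5, -257.42, 1338.59, -6960.66]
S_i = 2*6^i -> [2, 12, 72, 432, 2592]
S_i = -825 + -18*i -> [-825, -843, -861, -879, -897]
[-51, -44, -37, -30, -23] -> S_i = -51 + 7*i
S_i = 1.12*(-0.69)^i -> [1.12, -0.77, 0.53, -0.37, 0.25]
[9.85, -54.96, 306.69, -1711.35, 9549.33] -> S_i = 9.85*(-5.58)^i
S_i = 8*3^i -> [8, 24, 72, 216, 648]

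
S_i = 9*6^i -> [9, 54, 324, 1944, 11664]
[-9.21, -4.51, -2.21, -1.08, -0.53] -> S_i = -9.21*0.49^i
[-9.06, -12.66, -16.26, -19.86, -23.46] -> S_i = -9.06 + -3.60*i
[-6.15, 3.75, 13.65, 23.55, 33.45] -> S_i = -6.15 + 9.90*i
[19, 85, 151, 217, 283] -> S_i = 19 + 66*i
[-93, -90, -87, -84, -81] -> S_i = -93 + 3*i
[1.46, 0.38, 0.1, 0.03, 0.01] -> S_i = 1.46*0.26^i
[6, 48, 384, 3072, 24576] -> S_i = 6*8^i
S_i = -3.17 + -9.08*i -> [-3.17, -12.25, -21.33, -30.41, -39.49]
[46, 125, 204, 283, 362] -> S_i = 46 + 79*i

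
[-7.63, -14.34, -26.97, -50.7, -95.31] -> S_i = -7.63*1.88^i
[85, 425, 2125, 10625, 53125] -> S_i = 85*5^i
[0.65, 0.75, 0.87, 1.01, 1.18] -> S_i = 0.65*1.16^i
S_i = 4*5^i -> [4, 20, 100, 500, 2500]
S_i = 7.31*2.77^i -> [7.31, 20.25, 56.09, 155.37, 430.36]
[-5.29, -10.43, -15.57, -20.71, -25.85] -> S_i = -5.29 + -5.14*i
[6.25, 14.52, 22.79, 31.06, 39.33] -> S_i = 6.25 + 8.27*i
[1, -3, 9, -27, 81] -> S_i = 1*-3^i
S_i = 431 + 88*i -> [431, 519, 607, 695, 783]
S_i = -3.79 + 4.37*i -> [-3.79, 0.58, 4.95, 9.32, 13.69]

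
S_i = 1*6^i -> [1, 6, 36, 216, 1296]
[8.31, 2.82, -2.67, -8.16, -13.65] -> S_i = 8.31 + -5.49*i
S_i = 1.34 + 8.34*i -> [1.34, 9.68, 18.02, 26.36, 34.7]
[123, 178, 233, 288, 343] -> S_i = 123 + 55*i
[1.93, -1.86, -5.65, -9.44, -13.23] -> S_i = 1.93 + -3.79*i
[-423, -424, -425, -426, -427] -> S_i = -423 + -1*i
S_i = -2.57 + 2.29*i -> [-2.57, -0.28, 2.01, 4.3, 6.59]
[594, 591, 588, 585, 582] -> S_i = 594 + -3*i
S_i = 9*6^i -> [9, 54, 324, 1944, 11664]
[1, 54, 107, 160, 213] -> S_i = 1 + 53*i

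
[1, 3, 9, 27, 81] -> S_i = 1*3^i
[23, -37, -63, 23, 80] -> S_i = Random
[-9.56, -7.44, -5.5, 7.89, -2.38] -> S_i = Random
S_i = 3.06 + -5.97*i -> [3.06, -2.91, -8.88, -14.85, -20.82]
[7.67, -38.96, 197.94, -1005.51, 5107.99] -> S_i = 7.67*(-5.08)^i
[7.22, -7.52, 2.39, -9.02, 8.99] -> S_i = Random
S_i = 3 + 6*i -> [3, 9, 15, 21, 27]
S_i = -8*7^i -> [-8, -56, -392, -2744, -19208]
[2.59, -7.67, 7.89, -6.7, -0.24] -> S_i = Random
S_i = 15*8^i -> [15, 120, 960, 7680, 61440]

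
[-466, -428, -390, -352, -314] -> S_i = -466 + 38*i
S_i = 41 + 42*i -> [41, 83, 125, 167, 209]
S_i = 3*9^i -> [3, 27, 243, 2187, 19683]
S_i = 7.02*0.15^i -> [7.02, 1.05, 0.16, 0.02, 0.0]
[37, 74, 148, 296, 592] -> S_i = 37*2^i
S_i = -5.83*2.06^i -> [-5.83, -12.01, -24.74, -50.96, -104.99]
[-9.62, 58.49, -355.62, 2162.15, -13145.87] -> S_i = -9.62*(-6.08)^i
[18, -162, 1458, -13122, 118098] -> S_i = 18*-9^i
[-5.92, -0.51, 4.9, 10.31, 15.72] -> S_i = -5.92 + 5.41*i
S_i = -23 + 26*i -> [-23, 3, 29, 55, 81]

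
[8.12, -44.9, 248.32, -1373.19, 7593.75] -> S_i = 8.12*(-5.53)^i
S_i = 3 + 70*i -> [3, 73, 143, 213, 283]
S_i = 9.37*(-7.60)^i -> [9.37, -71.21, 541.21, -4113.21, 31260.36]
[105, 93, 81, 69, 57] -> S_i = 105 + -12*i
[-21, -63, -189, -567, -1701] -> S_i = -21*3^i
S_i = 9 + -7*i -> [9, 2, -5, -12, -19]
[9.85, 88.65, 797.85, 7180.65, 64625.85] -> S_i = 9.85*9.00^i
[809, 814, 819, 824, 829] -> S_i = 809 + 5*i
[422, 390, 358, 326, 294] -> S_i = 422 + -32*i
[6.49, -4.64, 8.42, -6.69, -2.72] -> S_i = Random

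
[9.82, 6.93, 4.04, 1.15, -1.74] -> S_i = 9.82 + -2.89*i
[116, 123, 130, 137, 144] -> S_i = 116 + 7*i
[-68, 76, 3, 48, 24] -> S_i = Random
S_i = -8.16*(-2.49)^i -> [-8.16, 20.32, -50.59, 125.98, -313.68]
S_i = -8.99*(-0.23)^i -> [-8.99, 2.07, -0.48, 0.11, -0.03]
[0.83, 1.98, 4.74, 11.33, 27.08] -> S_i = 0.83*2.39^i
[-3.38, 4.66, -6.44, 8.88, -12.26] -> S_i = -3.38*(-1.38)^i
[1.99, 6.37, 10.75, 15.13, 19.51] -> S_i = 1.99 + 4.38*i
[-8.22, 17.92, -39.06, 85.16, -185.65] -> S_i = -8.22*(-2.18)^i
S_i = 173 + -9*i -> [173, 164, 155, 146, 137]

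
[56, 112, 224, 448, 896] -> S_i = 56*2^i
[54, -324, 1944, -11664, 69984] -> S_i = 54*-6^i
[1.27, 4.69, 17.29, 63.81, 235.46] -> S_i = 1.27*3.69^i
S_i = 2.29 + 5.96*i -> [2.29, 8.25, 14.21, 20.17, 26.13]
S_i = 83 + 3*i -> [83, 86, 89, 92, 95]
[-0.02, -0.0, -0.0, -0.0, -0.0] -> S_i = -0.02*0.08^i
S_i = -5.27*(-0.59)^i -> [-5.27, 3.11, -1.83, 1.08, -0.64]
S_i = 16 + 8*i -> [16, 24, 32, 40, 48]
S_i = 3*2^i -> [3, 6, 12, 24, 48]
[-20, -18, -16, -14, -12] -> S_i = -20 + 2*i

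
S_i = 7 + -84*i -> [7, -77, -161, -245, -329]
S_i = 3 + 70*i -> [3, 73, 143, 213, 283]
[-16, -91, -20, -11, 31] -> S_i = Random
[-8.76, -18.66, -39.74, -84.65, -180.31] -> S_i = -8.76*2.13^i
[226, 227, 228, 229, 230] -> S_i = 226 + 1*i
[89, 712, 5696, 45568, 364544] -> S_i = 89*8^i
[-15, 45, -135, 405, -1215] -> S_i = -15*-3^i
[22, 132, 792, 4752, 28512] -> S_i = 22*6^i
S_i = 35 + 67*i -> [35, 102, 169, 236, 303]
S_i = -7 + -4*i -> [-7, -11, -15, -19, -23]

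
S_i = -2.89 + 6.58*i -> [-2.89, 3.69, 10.27, 16.85, 23.43]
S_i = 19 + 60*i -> [19, 79, 139, 199, 259]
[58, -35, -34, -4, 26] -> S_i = Random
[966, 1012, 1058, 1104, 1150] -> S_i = 966 + 46*i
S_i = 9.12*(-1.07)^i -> [9.12, -9.76, 10.44, -11.17, 11.95]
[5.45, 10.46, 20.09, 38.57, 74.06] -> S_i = 5.45*1.92^i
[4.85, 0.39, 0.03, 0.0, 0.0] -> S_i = 4.85*0.08^i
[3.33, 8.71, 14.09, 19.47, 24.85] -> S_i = 3.33 + 5.38*i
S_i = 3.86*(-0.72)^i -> [3.86, -2.78, 2.0, -1.44, 1.04]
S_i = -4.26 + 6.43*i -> [-4.26, 2.17, 8.6, 15.03, 21.46]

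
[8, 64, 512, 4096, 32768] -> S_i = 8*8^i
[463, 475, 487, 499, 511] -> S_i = 463 + 12*i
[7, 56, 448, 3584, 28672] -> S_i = 7*8^i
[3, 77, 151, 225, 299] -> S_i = 3 + 74*i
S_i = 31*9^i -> [31, 279, 2511, 22599, 203391]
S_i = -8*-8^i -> [-8, 64, -512, 4096, -32768]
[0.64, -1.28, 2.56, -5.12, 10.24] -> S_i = 0.64*(-2.00)^i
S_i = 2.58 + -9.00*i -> [2.58, -6.42, -15.42, -24.42, -33.42]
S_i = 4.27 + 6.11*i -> [4.27, 10.38, 16.49, 22.6, 28.71]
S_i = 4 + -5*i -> [4, -1, -6, -11, -16]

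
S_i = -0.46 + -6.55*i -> [-0.46, -7.01, -13.56, -20.11, -26.66]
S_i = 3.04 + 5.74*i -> [3.04, 8.78, 14.52, 20.26, 26.0]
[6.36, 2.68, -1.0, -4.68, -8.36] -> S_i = 6.36 + -3.68*i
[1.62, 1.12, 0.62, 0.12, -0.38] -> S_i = 1.62 + -0.50*i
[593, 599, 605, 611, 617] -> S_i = 593 + 6*i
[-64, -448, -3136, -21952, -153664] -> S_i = -64*7^i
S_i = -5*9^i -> [-5, -45, -405, -3645, -32805]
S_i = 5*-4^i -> [5, -20, 80, -320, 1280]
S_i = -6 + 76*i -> [-6, 70, 146, 222, 298]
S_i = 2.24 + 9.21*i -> [2.24, 11.45, 20.66, 29.87, 39.08]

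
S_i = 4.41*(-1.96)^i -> [4.41, -8.64, 16.94, -33.21, 65.08]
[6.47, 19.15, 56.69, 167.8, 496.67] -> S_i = 6.47*2.96^i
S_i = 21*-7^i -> [21, -147, 1029, -7203, 50421]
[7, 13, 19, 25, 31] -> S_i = 7 + 6*i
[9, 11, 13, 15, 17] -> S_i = 9 + 2*i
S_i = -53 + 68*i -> [-53, 15, 83, 151, 219]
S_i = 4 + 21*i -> [4, 25, 46, 67, 88]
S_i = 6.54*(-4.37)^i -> [6.54, -28.58, 124.89, -545.79, 2385.08]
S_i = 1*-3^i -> [1, -3, 9, -27, 81]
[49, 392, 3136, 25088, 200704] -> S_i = 49*8^i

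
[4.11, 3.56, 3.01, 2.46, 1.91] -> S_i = 4.11 + -0.55*i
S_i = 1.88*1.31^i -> [1.88, 2.46, 3.23, 4.23, 5.54]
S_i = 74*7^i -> [74, 518, 3626, 25382, 177674]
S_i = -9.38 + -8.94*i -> [-9.38, -18.32, -27.26, -36.2, -45.14]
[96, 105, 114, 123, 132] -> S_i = 96 + 9*i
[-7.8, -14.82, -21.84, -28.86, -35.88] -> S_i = -7.80 + -7.02*i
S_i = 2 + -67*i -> [2, -65, -132, -199, -266]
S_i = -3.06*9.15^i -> [-3.06, -28.0, -256.19, -2344.15, -21448.94]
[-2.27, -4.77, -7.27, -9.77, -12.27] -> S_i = -2.27 + -2.50*i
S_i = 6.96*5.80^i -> [6.96, 40.37, 234.13, 1357.98, 7876.28]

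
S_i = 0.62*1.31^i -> [0.62, 0.81, 1.06, 1.39, 1.83]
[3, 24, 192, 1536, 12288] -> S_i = 3*8^i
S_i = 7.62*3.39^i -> [7.62, 25.83, 87.57, 296.86, 1006.36]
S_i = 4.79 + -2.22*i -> [4.79, 2.57, 0.35, -1.87, -4.09]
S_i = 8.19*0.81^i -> [8.19, 6.63, 5.37, 4.35, 3.53]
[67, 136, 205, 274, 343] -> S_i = 67 + 69*i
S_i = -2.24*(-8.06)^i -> [-2.24, 18.05, -145.52, 1172.88, -9453.4]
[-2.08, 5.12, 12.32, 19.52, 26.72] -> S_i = -2.08 + 7.20*i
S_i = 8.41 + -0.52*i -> [8.41, 7.89, 7.37, 6.85, 6.33]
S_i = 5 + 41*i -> [5, 46, 87, 128, 169]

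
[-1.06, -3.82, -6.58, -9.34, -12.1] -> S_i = -1.06 + -2.76*i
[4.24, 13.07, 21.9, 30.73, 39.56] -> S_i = 4.24 + 8.83*i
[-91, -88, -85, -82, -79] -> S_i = -91 + 3*i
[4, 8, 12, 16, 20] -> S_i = 4 + 4*i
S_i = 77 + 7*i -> [77, 84, 91, 98, 105]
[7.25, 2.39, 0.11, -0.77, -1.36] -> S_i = Random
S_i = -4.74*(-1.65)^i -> [-4.74, 7.82, -12.9, 21.29, -35.13]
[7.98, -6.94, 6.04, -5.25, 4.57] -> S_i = 7.98*(-0.87)^i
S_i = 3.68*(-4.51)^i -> [3.68, -16.6, 74.85, -337.58, 1522.49]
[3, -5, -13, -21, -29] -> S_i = 3 + -8*i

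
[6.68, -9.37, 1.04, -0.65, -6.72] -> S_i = Random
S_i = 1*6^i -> [1, 6, 36, 216, 1296]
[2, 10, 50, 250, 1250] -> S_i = 2*5^i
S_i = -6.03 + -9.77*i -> [-6.03, -15.8, -25.57, -35.34, -45.11]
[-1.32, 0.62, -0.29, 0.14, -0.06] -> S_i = -1.32*(-0.47)^i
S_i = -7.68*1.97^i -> [-7.68, -15.13, -29.81, -58.72, -115.67]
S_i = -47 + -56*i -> [-47, -103, -159, -215, -271]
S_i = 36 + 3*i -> [36, 39, 42, 45, 48]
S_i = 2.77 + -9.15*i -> [2.77, -6.38, -15.53, -24.68, -33.83]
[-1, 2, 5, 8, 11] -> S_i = -1 + 3*i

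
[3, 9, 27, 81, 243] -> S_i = 3*3^i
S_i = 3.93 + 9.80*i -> [3.93, 13.73, 23.53, 33.33, 43.13]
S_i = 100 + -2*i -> [100, 98, 96, 94, 92]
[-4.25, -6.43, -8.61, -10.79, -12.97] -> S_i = -4.25 + -2.18*i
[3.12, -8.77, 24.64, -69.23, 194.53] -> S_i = 3.12*(-2.81)^i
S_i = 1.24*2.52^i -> [1.24, 3.12, 7.87, 19.84, 50.01]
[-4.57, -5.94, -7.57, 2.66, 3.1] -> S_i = Random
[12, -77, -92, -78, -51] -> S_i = Random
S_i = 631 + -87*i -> [631, 544, 457, 370, 283]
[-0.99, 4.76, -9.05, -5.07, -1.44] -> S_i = Random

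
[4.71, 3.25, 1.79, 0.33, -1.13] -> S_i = 4.71 + -1.46*i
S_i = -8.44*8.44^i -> [-8.44, -71.23, -601.21, -5074.23, -42826.47]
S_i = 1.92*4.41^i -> [1.92, 8.47, 37.34, 164.67, 726.2]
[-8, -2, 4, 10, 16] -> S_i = -8 + 6*i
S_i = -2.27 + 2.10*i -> [-2.27, -0.17, 1.93, 4.03, 6.13]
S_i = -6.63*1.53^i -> [-6.63, -10.14, -15.52, -23.75, -36.33]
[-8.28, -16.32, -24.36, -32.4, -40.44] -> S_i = -8.28 + -8.04*i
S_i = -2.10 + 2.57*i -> [-2.1, 0.47, 3.04, 5.61, 8.18]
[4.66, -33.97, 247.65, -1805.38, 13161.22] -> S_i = 4.66*(-7.29)^i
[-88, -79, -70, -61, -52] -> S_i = -88 + 9*i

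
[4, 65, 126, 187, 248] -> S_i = 4 + 61*i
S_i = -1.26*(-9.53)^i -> [-1.26, 12.01, -114.43, 1090.56, -10393.03]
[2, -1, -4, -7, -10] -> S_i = 2 + -3*i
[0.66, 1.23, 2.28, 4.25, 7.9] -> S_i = 0.66*1.86^i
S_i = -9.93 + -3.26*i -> [-9.93, -13.19, -16.45, -19.71, -22.97]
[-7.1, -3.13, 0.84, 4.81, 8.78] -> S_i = -7.10 + 3.97*i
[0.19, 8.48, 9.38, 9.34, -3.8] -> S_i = Random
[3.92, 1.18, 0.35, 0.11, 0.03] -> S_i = 3.92*0.30^i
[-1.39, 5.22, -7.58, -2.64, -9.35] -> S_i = Random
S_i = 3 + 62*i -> [3, 65, 127, 189, 251]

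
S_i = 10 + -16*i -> [10, -6, -22, -38, -54]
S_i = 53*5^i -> [53, 265, 1325, 6625, 33125]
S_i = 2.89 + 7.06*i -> [2.89, 9.95, 17.01, 24.07, 31.13]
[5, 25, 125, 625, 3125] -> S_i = 5*5^i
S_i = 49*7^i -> [49, 343, 2401, 16807, 117649]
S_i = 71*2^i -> [71, 142, 284, 568, 1136]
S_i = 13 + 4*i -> [13, 17, 21, 25, 29]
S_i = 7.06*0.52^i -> [7.06, 3.67, 1.91, 0.99, 0.52]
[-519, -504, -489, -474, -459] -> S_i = -519 + 15*i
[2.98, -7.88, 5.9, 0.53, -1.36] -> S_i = Random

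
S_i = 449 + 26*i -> [449, 475, 501, 527, 553]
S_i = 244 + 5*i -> [244, 249, 254, 259, 264]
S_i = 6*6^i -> [6, 36, 216, 1296, 7776]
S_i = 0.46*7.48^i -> [0.46, 3.44, 25.74, 192.51, 1440.01]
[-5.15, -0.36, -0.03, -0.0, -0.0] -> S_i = -5.15*0.07^i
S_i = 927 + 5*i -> [927, 932, 937, 942, 947]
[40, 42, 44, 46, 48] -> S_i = 40 + 2*i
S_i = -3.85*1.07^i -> [-3.85, -4.12, -4.41, -4.72, -5.05]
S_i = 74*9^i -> [74, 666, 5994, 53946, 485514]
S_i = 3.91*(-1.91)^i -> [3.91, -7.47, 14.26, -27.24, 52.04]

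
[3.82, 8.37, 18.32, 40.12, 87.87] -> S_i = 3.82*2.19^i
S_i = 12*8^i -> [12, 96, 768, 6144, 49152]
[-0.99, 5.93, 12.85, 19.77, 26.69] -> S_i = -0.99 + 6.92*i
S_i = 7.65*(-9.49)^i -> [7.65, -72.6, 688.96, -6538.23, 62047.79]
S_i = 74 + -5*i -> [74, 69, 64, 59, 54]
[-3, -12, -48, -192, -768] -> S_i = -3*4^i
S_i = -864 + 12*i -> [-864, -852, -840, -828, -816]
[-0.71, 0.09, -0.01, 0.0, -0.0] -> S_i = -0.71*(-0.13)^i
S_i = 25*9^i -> [25, 225, 2025, 18225, 164025]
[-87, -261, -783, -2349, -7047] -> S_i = -87*3^i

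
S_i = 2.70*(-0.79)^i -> [2.7, -2.13, 1.69, -1.33, 1.05]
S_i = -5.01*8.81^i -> [-5.01, -44.14, -388.86, -3425.83, -30181.54]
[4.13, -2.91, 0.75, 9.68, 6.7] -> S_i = Random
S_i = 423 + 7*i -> [423, 430, 437, 444, 451]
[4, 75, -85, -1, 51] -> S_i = Random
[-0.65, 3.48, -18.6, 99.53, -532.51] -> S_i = -0.65*(-5.35)^i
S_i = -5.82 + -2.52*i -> [-5.82, -8.34, -10.86, -13.38, -15.9]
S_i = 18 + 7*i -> [18, 25, 32, 39, 46]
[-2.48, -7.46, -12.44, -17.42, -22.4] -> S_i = -2.48 + -4.98*i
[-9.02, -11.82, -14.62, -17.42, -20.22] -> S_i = -9.02 + -2.80*i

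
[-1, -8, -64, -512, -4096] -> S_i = -1*8^i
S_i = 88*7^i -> [88, 616, 4312, 30184, 211288]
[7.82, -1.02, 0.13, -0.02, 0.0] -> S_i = 7.82*(-0.13)^i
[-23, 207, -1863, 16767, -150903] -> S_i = -23*-9^i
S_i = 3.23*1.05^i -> [3.23, 3.39, 3.56, 3.74, 3.93]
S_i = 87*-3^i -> [87, -261, 783, -2349, 7047]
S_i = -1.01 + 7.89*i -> [-1.01, 6.88, 14.77, 22.66, 30.55]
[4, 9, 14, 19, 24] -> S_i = 4 + 5*i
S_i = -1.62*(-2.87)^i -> [-1.62, 4.65, -13.34, 38.3, -109.91]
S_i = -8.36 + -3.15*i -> [-8.36, -11.51, -14.66, -17.81, -20.96]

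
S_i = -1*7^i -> [-1, -7, -49, -343, -2401]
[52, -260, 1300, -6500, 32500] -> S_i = 52*-5^i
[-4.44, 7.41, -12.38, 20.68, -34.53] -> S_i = -4.44*(-1.67)^i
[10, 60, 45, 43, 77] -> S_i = Random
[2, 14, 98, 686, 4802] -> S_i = 2*7^i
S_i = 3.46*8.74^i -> [3.46, 30.24, 264.3, 2309.99, 20189.33]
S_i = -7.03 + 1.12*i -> [-7.03, -5.91, -4.79, -3.67, -2.55]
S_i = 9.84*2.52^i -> [9.84, 24.8, 62.49, 157.47, 396.82]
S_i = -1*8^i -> [-1, -8, -64, -512, -4096]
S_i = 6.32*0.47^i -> [6.32, 2.97, 1.4, 0.66, 0.31]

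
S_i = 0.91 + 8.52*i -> [0.91, 9.43, 17.95, 26.47, 34.99]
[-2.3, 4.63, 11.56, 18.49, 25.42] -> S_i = -2.30 + 6.93*i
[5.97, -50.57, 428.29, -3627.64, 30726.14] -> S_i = 5.97*(-8.47)^i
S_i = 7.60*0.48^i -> [7.6, 3.65, 1.75, 0.84, 0.4]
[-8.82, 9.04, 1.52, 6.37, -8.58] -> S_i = Random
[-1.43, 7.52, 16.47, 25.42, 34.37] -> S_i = -1.43 + 8.95*i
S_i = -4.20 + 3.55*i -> [-4.2, -0.65, 2.9, 6.45, 10.0]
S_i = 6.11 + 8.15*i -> [6.11, 14.26, 22.41, 30.56, 38.71]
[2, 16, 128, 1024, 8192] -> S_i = 2*8^i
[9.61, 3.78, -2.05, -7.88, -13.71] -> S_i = 9.61 + -5.83*i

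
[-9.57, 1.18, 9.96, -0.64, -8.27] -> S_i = Random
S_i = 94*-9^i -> [94, -846, 7614, -68526, 616734]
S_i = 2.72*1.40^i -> [2.72, 3.81, 5.33, 7.46, 10.45]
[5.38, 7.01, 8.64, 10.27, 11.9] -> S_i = 5.38 + 1.63*i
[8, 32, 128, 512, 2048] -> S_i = 8*4^i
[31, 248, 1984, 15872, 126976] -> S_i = 31*8^i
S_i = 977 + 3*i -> [977, 980, 983, 986, 989]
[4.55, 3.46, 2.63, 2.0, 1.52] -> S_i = 4.55*0.76^i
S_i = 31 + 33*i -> [31, 64, 97, 130, 163]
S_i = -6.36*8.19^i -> [-6.36, -52.09, -426.6, -3493.89, -28614.93]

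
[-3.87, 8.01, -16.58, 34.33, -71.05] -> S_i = -3.87*(-2.07)^i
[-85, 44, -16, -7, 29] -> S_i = Random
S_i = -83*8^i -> [-83, -664, -5312, -42496, -339968]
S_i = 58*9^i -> [58, 522, 4698, 42282, 380538]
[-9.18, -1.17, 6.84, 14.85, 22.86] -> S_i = -9.18 + 8.01*i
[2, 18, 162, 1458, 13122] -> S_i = 2*9^i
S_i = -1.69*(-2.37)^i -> [-1.69, 4.01, -9.49, 22.5, -53.32]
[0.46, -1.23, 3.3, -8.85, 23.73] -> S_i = 0.46*(-2.68)^i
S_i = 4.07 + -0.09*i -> [4.07, 3.98, 3.89, 3.8, 3.71]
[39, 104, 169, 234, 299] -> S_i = 39 + 65*i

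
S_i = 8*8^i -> [8, 64, 512, 4096, 32768]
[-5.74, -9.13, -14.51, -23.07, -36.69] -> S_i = -5.74*1.59^i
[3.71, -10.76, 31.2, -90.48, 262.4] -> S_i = 3.71*(-2.90)^i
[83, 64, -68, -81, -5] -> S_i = Random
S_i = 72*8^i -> [72, 576, 4608, 36864, 294912]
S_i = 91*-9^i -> [91, -819, 7371, -66339, 597051]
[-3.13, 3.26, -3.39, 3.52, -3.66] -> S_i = -3.13*(-1.04)^i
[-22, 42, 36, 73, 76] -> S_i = Random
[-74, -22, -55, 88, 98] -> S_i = Random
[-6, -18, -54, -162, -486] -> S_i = -6*3^i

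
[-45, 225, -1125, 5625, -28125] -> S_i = -45*-5^i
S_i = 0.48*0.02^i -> [0.48, 0.01, 0.0, 0.0, 0.0]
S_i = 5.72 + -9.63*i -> [5.72, -3.91, -13.54, -23.17, -32.8]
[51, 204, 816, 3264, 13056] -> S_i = 51*4^i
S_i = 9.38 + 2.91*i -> [9.38, 12.29, 15.2, 18.11, 21.02]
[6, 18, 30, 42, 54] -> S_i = 6 + 12*i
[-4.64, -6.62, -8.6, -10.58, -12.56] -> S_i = -4.64 + -1.98*i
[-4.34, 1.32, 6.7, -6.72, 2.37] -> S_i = Random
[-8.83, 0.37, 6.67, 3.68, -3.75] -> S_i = Random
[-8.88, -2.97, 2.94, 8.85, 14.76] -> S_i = -8.88 + 5.91*i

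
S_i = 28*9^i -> [28, 252, 2268, 20412, 183708]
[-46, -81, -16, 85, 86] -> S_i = Random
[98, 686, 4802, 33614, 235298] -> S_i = 98*7^i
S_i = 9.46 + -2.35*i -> [9.46, 7.11, 4.76, 2.41, 0.06]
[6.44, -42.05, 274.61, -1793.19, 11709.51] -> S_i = 6.44*(-6.53)^i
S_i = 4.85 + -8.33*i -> [4.85, -3.48, -11.81, -20.14, -28.47]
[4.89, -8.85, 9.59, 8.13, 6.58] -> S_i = Random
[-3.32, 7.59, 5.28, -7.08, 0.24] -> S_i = Random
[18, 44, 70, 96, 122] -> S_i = 18 + 26*i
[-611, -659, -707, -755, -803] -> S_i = -611 + -48*i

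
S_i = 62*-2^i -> [62, -124, 248, -496, 992]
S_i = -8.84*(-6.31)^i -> [-8.84, 55.78, -351.97, 2220.96, -14014.24]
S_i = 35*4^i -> [35, 140, 560, 2240, 8960]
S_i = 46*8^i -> [46, 368, 2944, 23552, 188416]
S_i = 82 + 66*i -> [82, 148, 214, 280, 346]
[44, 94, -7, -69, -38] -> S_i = Random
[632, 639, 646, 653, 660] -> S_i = 632 + 7*i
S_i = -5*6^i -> [-5, -30, -180, -1080, -6480]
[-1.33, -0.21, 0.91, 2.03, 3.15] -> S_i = -1.33 + 1.12*i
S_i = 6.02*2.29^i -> [6.02, 13.79, 31.57, 72.29, 165.55]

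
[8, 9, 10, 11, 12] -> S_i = 8 + 1*i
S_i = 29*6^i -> [29, 174, 1044, 6264, 37584]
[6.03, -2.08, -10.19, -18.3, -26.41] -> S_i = 6.03 + -8.11*i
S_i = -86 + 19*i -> [-86, -67, -48, -29, -10]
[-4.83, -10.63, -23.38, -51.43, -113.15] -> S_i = -4.83*2.20^i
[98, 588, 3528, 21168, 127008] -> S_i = 98*6^i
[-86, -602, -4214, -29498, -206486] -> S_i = -86*7^i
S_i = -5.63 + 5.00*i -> [-5.63, -0.63, 4.37, 9.37, 14.37]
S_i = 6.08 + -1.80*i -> [6.08, 4.28, 2.48, 0.68, -1.12]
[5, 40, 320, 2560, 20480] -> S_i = 5*8^i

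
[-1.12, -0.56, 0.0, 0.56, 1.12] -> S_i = -1.12 + 0.56*i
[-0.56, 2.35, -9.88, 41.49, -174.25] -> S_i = -0.56*(-4.20)^i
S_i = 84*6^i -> [84, 504, 3024, 18144, 108864]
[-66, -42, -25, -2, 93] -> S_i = Random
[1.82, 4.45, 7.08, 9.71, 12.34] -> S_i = 1.82 + 2.63*i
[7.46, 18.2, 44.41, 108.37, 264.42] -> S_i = 7.46*2.44^i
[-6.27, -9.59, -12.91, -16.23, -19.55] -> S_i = -6.27 + -3.32*i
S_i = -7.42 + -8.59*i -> [-7.42, -16.01, -24.6, -33.19, -41.78]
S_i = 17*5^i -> [17, 85, 425, 2125, 10625]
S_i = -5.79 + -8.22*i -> [-5.79, -14.01, -22.23, -30.45, -38.67]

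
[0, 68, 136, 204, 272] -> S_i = 0 + 68*i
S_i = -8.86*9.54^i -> [-8.86, -84.52, -806.36, -7692.7, -73388.37]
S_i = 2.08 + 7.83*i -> [2.08, 9.91, 17.74, 25.57, 33.4]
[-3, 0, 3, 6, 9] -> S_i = -3 + 3*i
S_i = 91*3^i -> [91, 273, 819, 2457, 7371]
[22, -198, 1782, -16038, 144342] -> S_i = 22*-9^i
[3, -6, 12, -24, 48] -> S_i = 3*-2^i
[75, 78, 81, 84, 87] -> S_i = 75 + 3*i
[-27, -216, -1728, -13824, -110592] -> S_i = -27*8^i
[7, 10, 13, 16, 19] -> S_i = 7 + 3*i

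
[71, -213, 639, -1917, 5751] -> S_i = 71*-3^i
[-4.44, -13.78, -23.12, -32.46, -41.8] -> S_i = -4.44 + -9.34*i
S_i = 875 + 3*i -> [875, 878, 881, 884, 887]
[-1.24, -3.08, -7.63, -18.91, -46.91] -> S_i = -1.24*2.48^i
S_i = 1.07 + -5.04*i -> [1.07, -3.97, -9.01, -14.05, -19.09]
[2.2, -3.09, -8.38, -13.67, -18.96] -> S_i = 2.20 + -5.29*i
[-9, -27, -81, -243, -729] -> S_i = -9*3^i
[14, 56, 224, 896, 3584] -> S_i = 14*4^i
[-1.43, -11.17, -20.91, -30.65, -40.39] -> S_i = -1.43 + -9.74*i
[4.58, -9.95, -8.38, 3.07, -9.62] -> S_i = Random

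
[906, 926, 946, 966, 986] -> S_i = 906 + 20*i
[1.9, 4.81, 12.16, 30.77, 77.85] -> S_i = 1.90*2.53^i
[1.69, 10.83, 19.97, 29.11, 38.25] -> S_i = 1.69 + 9.14*i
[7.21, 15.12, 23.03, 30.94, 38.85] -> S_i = 7.21 + 7.91*i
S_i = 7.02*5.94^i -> [7.02, 41.7, 247.69, 1471.28, 8739.43]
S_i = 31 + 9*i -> [31, 40, 49, 58, 67]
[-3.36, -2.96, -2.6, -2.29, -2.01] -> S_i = -3.36*0.88^i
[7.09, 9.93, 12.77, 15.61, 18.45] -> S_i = 7.09 + 2.84*i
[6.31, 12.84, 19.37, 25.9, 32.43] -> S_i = 6.31 + 6.53*i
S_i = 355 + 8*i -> [355, 363, 371, 379, 387]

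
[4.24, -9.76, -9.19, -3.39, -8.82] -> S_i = Random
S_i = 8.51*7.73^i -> [8.51, 65.78, 508.5, 3930.68, 30384.18]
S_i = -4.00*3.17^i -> [-4.0, -12.68, -40.2, -127.42, -403.92]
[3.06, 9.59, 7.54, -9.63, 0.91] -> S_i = Random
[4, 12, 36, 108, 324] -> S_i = 4*3^i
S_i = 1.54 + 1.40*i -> [1.54, 2.94, 4.34, 5.74, 7.14]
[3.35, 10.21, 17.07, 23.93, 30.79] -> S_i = 3.35 + 6.86*i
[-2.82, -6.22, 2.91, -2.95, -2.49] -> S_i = Random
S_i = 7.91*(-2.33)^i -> [7.91, -18.43, 42.94, -100.06, 233.13]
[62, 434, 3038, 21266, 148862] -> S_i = 62*7^i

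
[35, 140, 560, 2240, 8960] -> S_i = 35*4^i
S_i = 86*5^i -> [86, 430, 2150, 10750, 53750]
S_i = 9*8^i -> [9, 72, 576, 4608, 36864]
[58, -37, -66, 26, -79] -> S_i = Random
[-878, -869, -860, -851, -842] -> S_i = -878 + 9*i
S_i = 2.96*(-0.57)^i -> [2.96, -1.69, 0.96, -0.55, 0.31]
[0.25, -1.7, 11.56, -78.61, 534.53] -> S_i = 0.25*(-6.80)^i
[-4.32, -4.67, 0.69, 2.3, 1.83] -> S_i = Random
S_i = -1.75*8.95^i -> [-1.75, -15.66, -140.18, -1254.61, -11228.72]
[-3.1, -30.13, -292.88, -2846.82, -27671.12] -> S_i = -3.10*9.72^i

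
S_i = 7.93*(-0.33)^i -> [7.93, -2.62, 0.86, -0.28, 0.09]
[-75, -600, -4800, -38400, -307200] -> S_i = -75*8^i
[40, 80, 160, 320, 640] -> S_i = 40*2^i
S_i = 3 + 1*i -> [3, 4, 5, 6, 7]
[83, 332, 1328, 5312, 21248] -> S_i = 83*4^i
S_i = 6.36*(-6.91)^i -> [6.36, -43.95, 303.68, -2098.41, 14500.04]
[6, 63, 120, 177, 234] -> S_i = 6 + 57*i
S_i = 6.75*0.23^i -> [6.75, 1.55, 0.36, 0.08, 0.02]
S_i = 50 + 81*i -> [50, 131, 212, 293, 374]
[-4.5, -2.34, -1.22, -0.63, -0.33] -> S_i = -4.50*0.52^i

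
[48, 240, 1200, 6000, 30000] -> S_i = 48*5^i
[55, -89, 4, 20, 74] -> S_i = Random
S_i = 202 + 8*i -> [202, 210, 218, 226, 234]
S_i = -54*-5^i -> [-54, 270, -1350, 6750, -33750]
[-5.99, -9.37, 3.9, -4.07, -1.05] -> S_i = Random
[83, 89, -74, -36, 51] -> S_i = Random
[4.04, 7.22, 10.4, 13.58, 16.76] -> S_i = 4.04 + 3.18*i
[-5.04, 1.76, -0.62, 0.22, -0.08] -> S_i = -5.04*(-0.35)^i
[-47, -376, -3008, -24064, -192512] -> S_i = -47*8^i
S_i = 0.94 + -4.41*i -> [0.94, -3.47, -7.88, -12.29, -16.7]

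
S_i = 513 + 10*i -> [513, 523, 533, 543, 553]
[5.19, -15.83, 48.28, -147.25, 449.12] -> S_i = 5.19*(-3.05)^i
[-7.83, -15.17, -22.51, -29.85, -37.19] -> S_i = -7.83 + -7.34*i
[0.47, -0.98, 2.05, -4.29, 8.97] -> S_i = 0.47*(-2.09)^i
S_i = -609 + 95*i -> [-609, -514, -419, -324, -229]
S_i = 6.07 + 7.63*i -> [6.07, 13.7, 21.33, 28.96, 36.59]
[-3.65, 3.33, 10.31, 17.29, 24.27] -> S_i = -3.65 + 6.98*i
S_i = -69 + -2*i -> [-69, -71, -73, -75, -77]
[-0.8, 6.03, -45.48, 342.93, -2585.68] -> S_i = -0.80*(-7.54)^i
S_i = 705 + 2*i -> [705, 707, 709, 711, 713]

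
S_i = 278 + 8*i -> [278, 286, 294, 302, 310]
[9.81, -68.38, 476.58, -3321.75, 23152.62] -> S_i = 9.81*(-6.97)^i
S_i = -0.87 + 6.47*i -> [-0.87, 5.6, 12.07, 18.54, 25.01]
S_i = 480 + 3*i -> [480, 483, 486, 489, 492]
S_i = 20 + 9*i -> [20, 29, 38, 47, 56]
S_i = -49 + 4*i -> [-49, -45, -41, -37, -33]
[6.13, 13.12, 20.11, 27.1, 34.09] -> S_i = 6.13 + 6.99*i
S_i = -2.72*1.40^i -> [-2.72, -3.81, -5.33, -7.46, -10.45]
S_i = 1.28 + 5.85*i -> [1.28, 7.13, 12.98, 18.83, 24.68]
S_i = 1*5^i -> [1, 5, 25, 125, 625]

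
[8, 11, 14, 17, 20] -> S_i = 8 + 3*i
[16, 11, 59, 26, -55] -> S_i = Random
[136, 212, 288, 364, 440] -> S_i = 136 + 76*i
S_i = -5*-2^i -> [-5, 10, -20, 40, -80]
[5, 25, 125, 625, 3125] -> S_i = 5*5^i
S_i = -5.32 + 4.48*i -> [-5.32, -0.84, 3.64, 8.12, 12.6]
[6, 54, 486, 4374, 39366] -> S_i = 6*9^i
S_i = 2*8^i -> [2, 16, 128, 1024, 8192]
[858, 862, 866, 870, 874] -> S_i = 858 + 4*i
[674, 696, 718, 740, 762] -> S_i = 674 + 22*i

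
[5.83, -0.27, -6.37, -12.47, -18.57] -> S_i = 5.83 + -6.10*i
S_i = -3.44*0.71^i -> [-3.44, -2.44, -1.73, -1.23, -0.87]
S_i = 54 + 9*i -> [54, 63, 72, 81, 90]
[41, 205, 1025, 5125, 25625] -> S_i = 41*5^i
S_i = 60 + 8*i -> [60, 68, 76, 84, 92]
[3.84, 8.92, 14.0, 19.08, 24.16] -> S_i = 3.84 + 5.08*i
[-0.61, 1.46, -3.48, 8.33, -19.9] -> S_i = -0.61*(-2.39)^i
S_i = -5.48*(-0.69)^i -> [-5.48, 3.78, -2.61, 1.8, -1.24]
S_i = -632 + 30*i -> [-632, -602, -572, -542, -512]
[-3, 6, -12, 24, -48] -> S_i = -3*-2^i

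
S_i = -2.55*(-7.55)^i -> [-2.55, 19.25, -145.36, 1097.44, -8285.68]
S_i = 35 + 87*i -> [35, 122, 209, 296, 383]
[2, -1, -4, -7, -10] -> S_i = 2 + -3*i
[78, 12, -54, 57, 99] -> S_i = Random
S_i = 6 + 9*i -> [6, 15, 24, 33, 42]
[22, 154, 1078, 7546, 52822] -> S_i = 22*7^i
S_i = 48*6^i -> [48, 288, 1728, 10368, 62208]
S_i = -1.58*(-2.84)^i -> [-1.58, 4.49, -12.74, 36.19, -102.79]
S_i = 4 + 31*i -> [4, 35, 66, 97, 128]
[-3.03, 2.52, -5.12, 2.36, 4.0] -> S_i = Random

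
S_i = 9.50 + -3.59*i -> [9.5, 5.91, 2.32, -1.27, -4.86]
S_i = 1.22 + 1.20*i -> [1.22, 2.42, 3.62, 4.82, 6.02]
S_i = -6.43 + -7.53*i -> [-6.43, -13.96, -21.49, -29.02, -36.55]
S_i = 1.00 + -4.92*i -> [1.0, -3.92, -8.84, -13.76, -18.68]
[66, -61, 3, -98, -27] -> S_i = Random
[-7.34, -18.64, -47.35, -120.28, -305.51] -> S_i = -7.34*2.54^i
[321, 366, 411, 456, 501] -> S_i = 321 + 45*i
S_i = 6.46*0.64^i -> [6.46, 4.13, 2.65, 1.69, 1.08]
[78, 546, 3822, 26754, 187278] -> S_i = 78*7^i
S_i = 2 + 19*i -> [2, 21, 40, 59, 78]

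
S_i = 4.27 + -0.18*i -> [4.27, 4.09, 3.91, 3.73, 3.55]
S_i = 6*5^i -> [6, 30, 150, 750, 3750]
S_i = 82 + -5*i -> [82, 77, 72, 67, 62]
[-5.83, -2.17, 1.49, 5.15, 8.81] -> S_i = -5.83 + 3.66*i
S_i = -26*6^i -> [-26, -156, -936, -5616, -33696]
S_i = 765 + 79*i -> [765, 844, 923, 1002, 1081]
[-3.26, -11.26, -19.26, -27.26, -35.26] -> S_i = -3.26 + -8.00*i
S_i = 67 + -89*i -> [67, -22, -111, -200, -289]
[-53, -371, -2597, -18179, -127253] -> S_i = -53*7^i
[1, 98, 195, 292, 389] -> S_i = 1 + 97*i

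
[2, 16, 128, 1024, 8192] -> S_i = 2*8^i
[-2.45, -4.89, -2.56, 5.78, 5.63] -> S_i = Random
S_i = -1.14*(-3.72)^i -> [-1.14, 4.24, -15.78, 58.69, -218.31]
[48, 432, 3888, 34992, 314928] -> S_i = 48*9^i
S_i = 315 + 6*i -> [315, 321, 327, 333, 339]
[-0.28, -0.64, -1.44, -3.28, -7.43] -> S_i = -0.28*2.27^i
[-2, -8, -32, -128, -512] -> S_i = -2*4^i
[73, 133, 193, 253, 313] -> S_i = 73 + 60*i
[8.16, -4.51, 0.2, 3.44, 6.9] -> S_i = Random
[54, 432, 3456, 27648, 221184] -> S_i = 54*8^i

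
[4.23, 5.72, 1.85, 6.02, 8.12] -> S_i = Random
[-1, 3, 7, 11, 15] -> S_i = -1 + 4*i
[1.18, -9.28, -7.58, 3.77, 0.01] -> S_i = Random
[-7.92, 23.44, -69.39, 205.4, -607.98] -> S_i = -7.92*(-2.96)^i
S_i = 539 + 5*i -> [539, 544, 549, 554, 559]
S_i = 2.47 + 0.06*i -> [2.47, 2.53, 2.59, 2.65, 2.71]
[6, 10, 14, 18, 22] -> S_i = 6 + 4*i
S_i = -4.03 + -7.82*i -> [-4.03, -11.85, -19.67, -27.49, -35.31]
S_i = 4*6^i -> [4, 24, 144, 864, 5184]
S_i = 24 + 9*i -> [24, 33, 42, 51, 60]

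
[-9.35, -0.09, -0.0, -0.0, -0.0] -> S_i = -9.35*0.01^i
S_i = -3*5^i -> [-3, -15, -75, -375, -1875]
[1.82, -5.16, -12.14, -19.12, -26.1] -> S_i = 1.82 + -6.98*i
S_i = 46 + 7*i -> [46, 53, 60, 67, 74]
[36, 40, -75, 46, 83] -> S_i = Random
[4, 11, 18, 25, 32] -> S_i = 4 + 7*i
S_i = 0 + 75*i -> [0, 75, 150, 225, 300]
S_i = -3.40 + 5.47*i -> [-3.4, 2.07, 7.54, 13.01, 18.48]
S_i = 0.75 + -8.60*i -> [0.75, -7.85, -16.45, -25.05, -33.65]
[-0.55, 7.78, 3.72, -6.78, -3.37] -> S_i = Random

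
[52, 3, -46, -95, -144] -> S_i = 52 + -49*i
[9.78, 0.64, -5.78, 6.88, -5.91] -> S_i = Random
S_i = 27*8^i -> [27, 216, 1728, 13824, 110592]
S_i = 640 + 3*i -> [640, 643, 646, 649, 652]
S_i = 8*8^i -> [8, 64, 512, 4096, 32768]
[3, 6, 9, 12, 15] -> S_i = 3 + 3*i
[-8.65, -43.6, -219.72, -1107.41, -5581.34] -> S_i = -8.65*5.04^i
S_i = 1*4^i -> [1, 4, 16, 64, 256]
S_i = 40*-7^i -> [40, -280, 1960, -13720, 96040]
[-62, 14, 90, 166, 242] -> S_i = -62 + 76*i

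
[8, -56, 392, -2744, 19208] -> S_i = 8*-7^i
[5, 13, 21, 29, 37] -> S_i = 5 + 8*i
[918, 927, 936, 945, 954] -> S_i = 918 + 9*i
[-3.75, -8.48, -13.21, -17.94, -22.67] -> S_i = -3.75 + -4.73*i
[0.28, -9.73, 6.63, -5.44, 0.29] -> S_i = Random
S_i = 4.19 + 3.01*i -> [4.19, 7.2, 10.21, 13.22, 16.23]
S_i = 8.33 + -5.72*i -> [8.33, 2.61, -3.11, -8.83, -14.55]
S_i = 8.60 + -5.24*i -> [8.6, 3.36, -1.88, -7.12, -12.36]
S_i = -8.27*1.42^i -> [-8.27, -11.74, -16.68, -23.68, -33.62]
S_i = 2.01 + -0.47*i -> [2.01, 1.54, 1.07, 0.6, 0.13]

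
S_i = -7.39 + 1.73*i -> [-7.39, -5.66, -3.93, -2.2, -0.47]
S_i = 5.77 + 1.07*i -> [5.77, 6.84, 7.91, 8.98, 10.05]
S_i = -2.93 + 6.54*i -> [-2.93, 3.61, 10.15, 16.69, 23.23]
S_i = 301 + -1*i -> [301, 300, 299, 298, 297]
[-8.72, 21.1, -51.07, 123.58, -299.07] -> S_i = -8.72*(-2.42)^i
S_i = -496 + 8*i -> [-496, -488, -480, -472, -464]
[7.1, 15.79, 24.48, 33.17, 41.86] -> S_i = 7.10 + 8.69*i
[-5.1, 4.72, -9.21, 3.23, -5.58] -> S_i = Random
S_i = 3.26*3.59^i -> [3.26, 11.7, 42.02, 150.83, 541.5]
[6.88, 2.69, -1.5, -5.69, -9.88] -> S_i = 6.88 + -4.19*i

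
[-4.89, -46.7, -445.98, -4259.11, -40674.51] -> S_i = -4.89*9.55^i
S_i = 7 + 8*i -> [7, 15, 23, 31, 39]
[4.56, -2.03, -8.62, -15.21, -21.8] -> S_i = 4.56 + -6.59*i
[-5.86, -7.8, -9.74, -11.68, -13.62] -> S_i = -5.86 + -1.94*i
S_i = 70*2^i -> [70, 140, 280, 560, 1120]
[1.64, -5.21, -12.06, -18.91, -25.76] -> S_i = 1.64 + -6.85*i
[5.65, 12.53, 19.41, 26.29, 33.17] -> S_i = 5.65 + 6.88*i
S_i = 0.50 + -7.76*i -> [0.5, -7.26, -15.02, -22.78, -30.54]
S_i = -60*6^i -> [-60, -360, -2160, -12960, -77760]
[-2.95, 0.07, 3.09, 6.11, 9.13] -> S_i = -2.95 + 3.02*i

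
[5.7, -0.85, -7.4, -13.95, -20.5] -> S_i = 5.70 + -6.55*i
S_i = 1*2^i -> [1, 2, 4, 8, 16]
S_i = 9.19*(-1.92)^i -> [9.19, -17.64, 33.88, -65.05, 124.89]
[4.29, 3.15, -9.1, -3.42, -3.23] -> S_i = Random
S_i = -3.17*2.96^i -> [-3.17, -9.38, -27.77, -82.21, -243.35]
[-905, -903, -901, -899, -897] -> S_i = -905 + 2*i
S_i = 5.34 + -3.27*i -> [5.34, 2.07, -1.2, -4.47, -7.74]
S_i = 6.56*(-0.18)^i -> [6.56, -1.18, 0.21, -0.04, 0.01]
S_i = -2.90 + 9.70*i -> [-2.9, 6.8, 16.5, 26.2, 35.9]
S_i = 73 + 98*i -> [73, 171, 269, 367, 465]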